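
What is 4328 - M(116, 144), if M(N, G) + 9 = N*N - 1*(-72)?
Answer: -9191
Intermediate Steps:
M(N, G) = 63 + N² (M(N, G) = -9 + (N*N - 1*(-72)) = -9 + (N² + 72) = -9 + (72 + N²) = 63 + N²)
4328 - M(116, 144) = 4328 - (63 + 116²) = 4328 - (63 + 13456) = 4328 - 1*13519 = 4328 - 13519 = -9191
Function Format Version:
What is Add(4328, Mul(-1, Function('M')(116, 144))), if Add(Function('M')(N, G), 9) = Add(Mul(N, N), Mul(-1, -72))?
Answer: -9191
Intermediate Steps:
Function('M')(N, G) = Add(63, Pow(N, 2)) (Function('M')(N, G) = Add(-9, Add(Mul(N, N), Mul(-1, -72))) = Add(-9, Add(Pow(N, 2), 72)) = Add(-9, Add(72, Pow(N, 2))) = Add(63, Pow(N, 2)))
Add(4328, Mul(-1, Function('M')(116, 144))) = Add(4328, Mul(-1, Add(63, Pow(116, 2)))) = Add(4328, Mul(-1, Add(63, 13456))) = Add(4328, Mul(-1, 13519)) = Add(4328, -13519) = -9191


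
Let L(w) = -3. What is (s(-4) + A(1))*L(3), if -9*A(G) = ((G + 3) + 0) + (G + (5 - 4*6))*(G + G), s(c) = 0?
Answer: -32/3 ≈ -10.667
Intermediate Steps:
A(G) = -⅓ - G/9 - 2*G*(-19 + G)/9 (A(G) = -(((G + 3) + 0) + (G + (5 - 4*6))*(G + G))/9 = -(((3 + G) + 0) + (G + (5 - 24))*(2*G))/9 = -((3 + G) + (G - 19)*(2*G))/9 = -((3 + G) + (-19 + G)*(2*G))/9 = -((3 + G) + 2*G*(-19 + G))/9 = -(3 + G + 2*G*(-19 + G))/9 = -⅓ - G/9 - 2*G*(-19 + G)/9)
(s(-4) + A(1))*L(3) = (0 + (-⅓ - 2/9*1² + (37/9)*1))*(-3) = (0 + (-⅓ - 2/9*1 + 37/9))*(-3) = (0 + (-⅓ - 2/9 + 37/9))*(-3) = (0 + 32/9)*(-3) = (32/9)*(-3) = -32/3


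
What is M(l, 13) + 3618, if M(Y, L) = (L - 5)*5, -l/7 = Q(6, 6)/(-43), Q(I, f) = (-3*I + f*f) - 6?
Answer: 3658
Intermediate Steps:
Q(I, f) = -6 + f**2 - 3*I (Q(I, f) = (-3*I + f**2) - 6 = (f**2 - 3*I) - 6 = -6 + f**2 - 3*I)
l = 84/43 (l = -7*(-6 + 6**2 - 3*6)/(-43) = -7*(-6 + 36 - 18)*(-1)/43 = -84*(-1)/43 = -7*(-12/43) = 84/43 ≈ 1.9535)
M(Y, L) = -25 + 5*L (M(Y, L) = (-5 + L)*5 = -25 + 5*L)
M(l, 13) + 3618 = (-25 + 5*13) + 3618 = (-25 + 65) + 3618 = 40 + 3618 = 3658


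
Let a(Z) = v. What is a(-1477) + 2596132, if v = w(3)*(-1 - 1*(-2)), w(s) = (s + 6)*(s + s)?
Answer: 2596186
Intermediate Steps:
w(s) = 2*s*(6 + s) (w(s) = (6 + s)*(2*s) = 2*s*(6 + s))
v = 54 (v = (2*3*(6 + 3))*(-1 - 1*(-2)) = (2*3*9)*(-1 + 2) = 54*1 = 54)
a(Z) = 54
a(-1477) + 2596132 = 54 + 2596132 = 2596186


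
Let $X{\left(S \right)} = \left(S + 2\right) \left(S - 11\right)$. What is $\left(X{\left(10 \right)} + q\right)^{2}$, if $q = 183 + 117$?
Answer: $82944$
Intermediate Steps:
$X{\left(S \right)} = \left(-11 + S\right) \left(2 + S\right)$ ($X{\left(S \right)} = \left(2 + S\right) \left(-11 + S\right) = \left(-11 + S\right) \left(2 + S\right)$)
$q = 300$
$\left(X{\left(10 \right)} + q\right)^{2} = \left(\left(-22 + 10^{2} - 90\right) + 300\right)^{2} = \left(\left(-22 + 100 - 90\right) + 300\right)^{2} = \left(-12 + 300\right)^{2} = 288^{2} = 82944$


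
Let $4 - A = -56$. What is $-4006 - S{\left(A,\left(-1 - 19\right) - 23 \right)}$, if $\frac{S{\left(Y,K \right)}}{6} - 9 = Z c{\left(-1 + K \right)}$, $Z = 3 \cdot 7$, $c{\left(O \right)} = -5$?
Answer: $-3430$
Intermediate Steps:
$A = 60$ ($A = 4 - -56 = 4 + 56 = 60$)
$Z = 21$
$S{\left(Y,K \right)} = -576$ ($S{\left(Y,K \right)} = 54 + 6 \cdot 21 \left(-5\right) = 54 + 6 \left(-105\right) = 54 - 630 = -576$)
$-4006 - S{\left(A,\left(-1 - 19\right) - 23 \right)} = -4006 - -576 = -4006 + 576 = -3430$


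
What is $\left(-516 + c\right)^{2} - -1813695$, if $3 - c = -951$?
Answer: $2005539$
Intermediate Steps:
$c = 954$ ($c = 3 - -951 = 3 + 951 = 954$)
$\left(-516 + c\right)^{2} - -1813695 = \left(-516 + 954\right)^{2} - -1813695 = 438^{2} + 1813695 = 191844 + 1813695 = 2005539$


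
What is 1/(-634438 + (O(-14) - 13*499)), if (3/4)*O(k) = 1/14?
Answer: -21/13459423 ≈ -1.5602e-6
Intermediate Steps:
O(k) = 2/21 (O(k) = (4/3)/14 = (4/3)*(1/14) = 2/21)
1/(-634438 + (O(-14) - 13*499)) = 1/(-634438 + (2/21 - 13*499)) = 1/(-634438 + (2/21 - 6487)) = 1/(-634438 - 136225/21) = 1/(-13459423/21) = -21/13459423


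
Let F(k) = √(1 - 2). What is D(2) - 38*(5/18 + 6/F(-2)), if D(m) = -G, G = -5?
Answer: -50/9 + 228*I ≈ -5.5556 + 228.0*I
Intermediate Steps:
F(k) = I (F(k) = √(-1) = I)
D(m) = 5 (D(m) = -1*(-5) = 5)
D(2) - 38*(5/18 + 6/F(-2)) = 5 - 38*(5/18 + 6/I) = 5 - 38*(5*(1/18) + 6*(-I)) = 5 - 38*(5/18 - 6*I) = 5 + (-95/9 + 228*I) = -50/9 + 228*I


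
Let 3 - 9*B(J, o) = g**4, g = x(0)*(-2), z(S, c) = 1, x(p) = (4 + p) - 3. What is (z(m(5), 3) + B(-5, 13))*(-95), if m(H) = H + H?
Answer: 380/9 ≈ 42.222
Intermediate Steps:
m(H) = 2*H
x(p) = 1 + p
g = -2 (g = (1 + 0)*(-2) = 1*(-2) = -2)
B(J, o) = -13/9 (B(J, o) = 1/3 - 1/9*(-2)**4 = 1/3 - 1/9*16 = 1/3 - 16/9 = -13/9)
(z(m(5), 3) + B(-5, 13))*(-95) = (1 - 13/9)*(-95) = -4/9*(-95) = 380/9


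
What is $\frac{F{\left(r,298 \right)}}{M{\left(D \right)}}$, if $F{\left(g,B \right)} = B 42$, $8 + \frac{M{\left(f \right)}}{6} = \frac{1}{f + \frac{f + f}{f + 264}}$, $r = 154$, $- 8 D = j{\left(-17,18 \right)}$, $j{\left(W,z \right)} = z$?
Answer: $- \frac{3301095}{13358} \approx -247.13$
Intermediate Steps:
$D = - \frac{9}{4}$ ($D = \left(- \frac{1}{8}\right) 18 = - \frac{9}{4} \approx -2.25$)
$M{\left(f \right)} = -48 + \frac{6}{f + \frac{2 f}{264 + f}}$ ($M{\left(f \right)} = -48 + \frac{6}{f + \frac{f + f}{f + 264}} = -48 + \frac{6}{f + \frac{2 f}{264 + f}}$)
$F{\left(g,B \right)} = 42 B$
$\frac{F{\left(r,298 \right)}}{M{\left(D \right)}} = \frac{42 \cdot 298}{6 \frac{1}{- \frac{9}{4}} \frac{1}{266 - \frac{9}{4}} \left(264 - - \frac{19143}{4} - 8 \left(- \frac{9}{4}\right)^{2}\right)} = \frac{12516}{6 \left(- \frac{4}{9}\right) \frac{1}{\frac{1055}{4}} \left(264 + \frac{19143}{4} - \frac{81}{2}\right)} = \frac{12516}{6 \left(- \frac{4}{9}\right) \frac{4}{1055} \left(264 + \frac{19143}{4} - \frac{81}{2}\right)} = \frac{12516}{6 \left(- \frac{4}{9}\right) \frac{4}{1055} \cdot \frac{20037}{4}} = \frac{12516}{- \frac{53432}{1055}} = 12516 \left(- \frac{1055}{53432}\right) = - \frac{3301095}{13358}$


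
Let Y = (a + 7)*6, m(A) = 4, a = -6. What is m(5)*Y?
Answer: 24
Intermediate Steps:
Y = 6 (Y = (-6 + 7)*6 = 1*6 = 6)
m(5)*Y = 4*6 = 24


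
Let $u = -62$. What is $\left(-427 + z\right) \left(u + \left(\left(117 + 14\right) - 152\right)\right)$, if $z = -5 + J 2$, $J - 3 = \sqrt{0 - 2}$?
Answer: $35358 - 166 i \sqrt{2} \approx 35358.0 - 234.76 i$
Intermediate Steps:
$J = 3 + i \sqrt{2}$ ($J = 3 + \sqrt{0 - 2} = 3 + \sqrt{-2} = 3 + i \sqrt{2} \approx 3.0 + 1.4142 i$)
$z = 1 + 2 i \sqrt{2}$ ($z = -5 + \left(3 + i \sqrt{2}\right) 2 = -5 + \left(6 + 2 i \sqrt{2}\right) = 1 + 2 i \sqrt{2} \approx 1.0 + 2.8284 i$)
$\left(-427 + z\right) \left(u + \left(\left(117 + 14\right) - 152\right)\right) = \left(-427 + \left(1 + 2 i \sqrt{2}\right)\right) \left(-62 + \left(\left(117 + 14\right) - 152\right)\right) = \left(-426 + 2 i \sqrt{2}\right) \left(-62 + \left(131 - 152\right)\right) = \left(-426 + 2 i \sqrt{2}\right) \left(-62 - 21\right) = \left(-426 + 2 i \sqrt{2}\right) \left(-83\right) = 35358 - 166 i \sqrt{2}$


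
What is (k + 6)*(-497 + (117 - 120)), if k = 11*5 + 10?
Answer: -35500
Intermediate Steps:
k = 65 (k = 55 + 10 = 65)
(k + 6)*(-497 + (117 - 120)) = (65 + 6)*(-497 + (117 - 120)) = 71*(-497 - 3) = 71*(-500) = -35500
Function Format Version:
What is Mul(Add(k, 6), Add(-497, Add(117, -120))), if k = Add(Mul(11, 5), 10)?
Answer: -35500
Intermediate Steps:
k = 65 (k = Add(55, 10) = 65)
Mul(Add(k, 6), Add(-497, Add(117, -120))) = Mul(Add(65, 6), Add(-497, Add(117, -120))) = Mul(71, Add(-497, -3)) = Mul(71, -500) = -35500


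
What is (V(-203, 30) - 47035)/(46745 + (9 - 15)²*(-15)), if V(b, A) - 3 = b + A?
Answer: -9441/9241 ≈ -1.0216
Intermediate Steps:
V(b, A) = 3 + A + b (V(b, A) = 3 + (b + A) = 3 + (A + b) = 3 + A + b)
(V(-203, 30) - 47035)/(46745 + (9 - 15)²*(-15)) = ((3 + 30 - 203) - 47035)/(46745 + (9 - 15)²*(-15)) = (-170 - 47035)/(46745 + (-6)²*(-15)) = -47205/(46745 + 36*(-15)) = -47205/(46745 - 540) = -47205/46205 = -47205*1/46205 = -9441/9241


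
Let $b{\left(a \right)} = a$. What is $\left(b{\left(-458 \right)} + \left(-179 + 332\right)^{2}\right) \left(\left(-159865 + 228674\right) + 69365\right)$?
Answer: $3171231474$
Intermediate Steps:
$\left(b{\left(-458 \right)} + \left(-179 + 332\right)^{2}\right) \left(\left(-159865 + 228674\right) + 69365\right) = \left(-458 + \left(-179 + 332\right)^{2}\right) \left(\left(-159865 + 228674\right) + 69365\right) = \left(-458 + 153^{2}\right) \left(68809 + 69365\right) = \left(-458 + 23409\right) 138174 = 22951 \cdot 138174 = 3171231474$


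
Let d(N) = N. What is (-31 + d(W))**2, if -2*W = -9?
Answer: 2809/4 ≈ 702.25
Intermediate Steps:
W = 9/2 (W = -1/2*(-9) = 9/2 ≈ 4.5000)
(-31 + d(W))**2 = (-31 + 9/2)**2 = (-53/2)**2 = 2809/4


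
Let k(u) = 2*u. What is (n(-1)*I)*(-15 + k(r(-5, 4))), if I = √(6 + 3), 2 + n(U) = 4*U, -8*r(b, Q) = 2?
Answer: 279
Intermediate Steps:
r(b, Q) = -¼ (r(b, Q) = -⅛*2 = -¼)
n(U) = -2 + 4*U
I = 3 (I = √9 = 3)
(n(-1)*I)*(-15 + k(r(-5, 4))) = ((-2 + 4*(-1))*3)*(-15 + 2*(-¼)) = ((-2 - 4)*3)*(-15 - ½) = -6*3*(-31/2) = -18*(-31/2) = 279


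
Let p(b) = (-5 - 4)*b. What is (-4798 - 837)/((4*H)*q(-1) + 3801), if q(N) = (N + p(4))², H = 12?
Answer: -5635/69513 ≈ -0.081064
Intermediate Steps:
p(b) = -9*b
q(N) = (-36 + N)² (q(N) = (N - 9*4)² = (N - 36)² = (-36 + N)²)
(-4798 - 837)/((4*H)*q(-1) + 3801) = (-4798 - 837)/((4*12)*(-36 - 1)² + 3801) = -5635/(48*(-37)² + 3801) = -5635/(48*1369 + 3801) = -5635/(65712 + 3801) = -5635/69513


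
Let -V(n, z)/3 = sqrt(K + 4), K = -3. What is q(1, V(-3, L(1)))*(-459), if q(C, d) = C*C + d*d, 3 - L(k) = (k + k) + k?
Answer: -4590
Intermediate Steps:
L(k) = 3 - 3*k (L(k) = 3 - ((k + k) + k) = 3 - (2*k + k) = 3 - 3*k)
V(n, z) = -3 (V(n, z) = -3*sqrt(-3 + 4) = -3*sqrt(1) = -3*1 = -3)
q(C, d) = C**2 + d**2
q(1, V(-3, L(1)))*(-459) = (1**2 + (-3)**2)*(-459) = (1 + 9)*(-459) = 10*(-459) = -4590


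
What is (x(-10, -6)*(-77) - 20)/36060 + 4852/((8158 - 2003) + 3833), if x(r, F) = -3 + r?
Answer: 15396779/30013940 ≈ 0.51299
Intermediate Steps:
(x(-10, -6)*(-77) - 20)/36060 + 4852/((8158 - 2003) + 3833) = ((-3 - 10)*(-77) - 20)/36060 + 4852/((8158 - 2003) + 3833) = (-13*(-77) - 20)*(1/36060) + 4852/(6155 + 3833) = (1001 - 20)*(1/36060) + 4852/9988 = 981*(1/36060) + 4852*(1/9988) = 327/12020 + 1213/2497 = 15396779/30013940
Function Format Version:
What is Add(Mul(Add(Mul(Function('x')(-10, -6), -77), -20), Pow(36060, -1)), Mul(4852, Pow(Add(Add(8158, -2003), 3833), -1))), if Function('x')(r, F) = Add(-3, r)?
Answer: Rational(15396779, 30013940) ≈ 0.51299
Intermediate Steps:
Add(Mul(Add(Mul(Function('x')(-10, -6), -77), -20), Pow(36060, -1)), Mul(4852, Pow(Add(Add(8158, -2003), 3833), -1))) = Add(Mul(Add(Mul(Add(-3, -10), -77), -20), Pow(36060, -1)), Mul(4852, Pow(Add(Add(8158, -2003), 3833), -1))) = Add(Mul(Add(Mul(-13, -77), -20), Rational(1, 36060)), Mul(4852, Pow(Add(6155, 3833), -1))) = Add(Mul(Add(1001, -20), Rational(1, 36060)), Mul(4852, Pow(9988, -1))) = Add(Mul(981, Rational(1, 36060)), Mul(4852, Rational(1, 9988))) = Add(Rational(327, 12020), Rational(1213, 2497)) = Rational(15396779, 30013940)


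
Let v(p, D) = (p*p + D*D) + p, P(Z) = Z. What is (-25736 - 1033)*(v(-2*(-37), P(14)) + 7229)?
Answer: -347327775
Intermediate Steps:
v(p, D) = p + D² + p² (v(p, D) = (p² + D²) + p = (D² + p²) + p = p + D² + p²)
(-25736 - 1033)*(v(-2*(-37), P(14)) + 7229) = (-25736 - 1033)*((-2*(-37) + 14² + (-2*(-37))²) + 7229) = -26769*((74 + 196 + 74²) + 7229) = -26769*((74 + 196 + 5476) + 7229) = -26769*(5746 + 7229) = -26769*12975 = -347327775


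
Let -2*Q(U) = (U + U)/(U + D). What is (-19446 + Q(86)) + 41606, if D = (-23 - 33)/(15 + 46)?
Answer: 57502577/2595 ≈ 22159.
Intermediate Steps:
D = -56/61 ≈ -0.91803
Q(U) = -U/(-56/61 + U) (Q(U) = -(U + U)/(2*(U - 56/61)) = -2*U/(2*(-56/61 + U)) = -U/(-56/61 + U))
(-19446 + Q(86)) + 41606 = (-19446 - 61*86/(-56 + 61*86)) + 41606 = (-19446 - 61*86/(-56 + 5246)) + 41606 = (-19446 - 61*86/5190) + 41606 = (-19446 - 61*86*1/5190) + 41606 = (-19446 - 2623/2595) + 41606 = -50464993/2595 + 41606 = 57502577/2595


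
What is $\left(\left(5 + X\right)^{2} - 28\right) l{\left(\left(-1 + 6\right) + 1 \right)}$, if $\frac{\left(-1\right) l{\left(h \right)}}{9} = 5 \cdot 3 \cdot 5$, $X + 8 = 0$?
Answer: $12825$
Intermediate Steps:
$X = -8$ ($X = -8 + 0 = -8$)
$l{\left(h \right)} = -675$ ($l{\left(h \right)} = - 9 \cdot 5 \cdot 3 \cdot 5 = - 9 \cdot 15 \cdot 5 = \left(-9\right) 75 = -675$)
$\left(\left(5 + X\right)^{2} - 28\right) l{\left(\left(-1 + 6\right) + 1 \right)} = \left(\left(5 - 8\right)^{2} - 28\right) \left(-675\right) = \left(\left(-3\right)^{2} - 28\right) \left(-675\right) = \left(9 - 28\right) \left(-675\right) = \left(-19\right) \left(-675\right) = 12825$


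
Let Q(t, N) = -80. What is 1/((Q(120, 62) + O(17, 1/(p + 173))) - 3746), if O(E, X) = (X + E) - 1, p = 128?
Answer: -301/1146809 ≈ -0.00026247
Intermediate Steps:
O(E, X) = -1 + E + X (O(E, X) = (E + X) - 1 = -1 + E + X)
1/((Q(120, 62) + O(17, 1/(p + 173))) - 3746) = 1/((-80 + (-1 + 17 + 1/(128 + 173))) - 3746) = 1/((-80 + (-1 + 17 + 1/301)) - 3746) = 1/((-80 + 4817/301) - 3746) = 1/(-19263/301 - 3746) = 1/(-1146809/301) = -301/1146809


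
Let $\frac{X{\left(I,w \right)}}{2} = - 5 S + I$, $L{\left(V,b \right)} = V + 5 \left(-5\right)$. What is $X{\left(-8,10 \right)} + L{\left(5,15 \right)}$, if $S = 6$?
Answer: $-96$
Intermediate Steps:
$L{\left(V,b \right)} = -25 + V$ ($L{\left(V,b \right)} = V - 25 = -25 + V$)
$X{\left(I,w \right)} = -60 + 2 I$ ($X{\left(I,w \right)} = 2 \left(\left(-5\right) 6 + I\right) = 2 \left(-30 + I\right) = -60 + 2 I$)
$X{\left(-8,10 \right)} + L{\left(5,15 \right)} = \left(-60 + 2 \left(-8\right)\right) + \left(-25 + 5\right) = \left(-60 - 16\right) - 20 = -76 - 20 = -96$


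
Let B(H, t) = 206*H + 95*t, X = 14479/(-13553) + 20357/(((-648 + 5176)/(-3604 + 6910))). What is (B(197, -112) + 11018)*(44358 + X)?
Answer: 9303592072156160/3835499 ≈ 2.4257e+9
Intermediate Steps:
X = 456027309457/30683992 (X = 14479*(-1/13553) + 20357/((4528/3306)) = -14479/13553 + 20357/((4528*(1/3306))) = -14479/13553 + 20357/(2264/1653) = -14479/13553 + 20357*(1653/2264) = -14479/13553 + 33650121/2264 = 456027309457/30683992 ≈ 14862.)
B(H, t) = 95*t + 206*H
(B(197, -112) + 11018)*(44358 + X) = ((95*(-112) + 206*197) + 11018)*(44358 + 456027309457/30683992) = ((-10640 + 40582) + 11018)*(1817107826593/30683992) = (29942 + 11018)*(1817107826593/30683992) = 40960*(1817107826593/30683992) = 9303592072156160/3835499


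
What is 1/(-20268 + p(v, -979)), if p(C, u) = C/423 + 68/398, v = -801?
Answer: -9353/189582717 ≈ -4.9335e-5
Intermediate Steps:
p(C, u) = 34/199 + C/423 (p(C, u) = C*(1/423) + 68*(1/398) = C/423 + 34/199 = 34/199 + C/423)
1/(-20268 + p(v, -979)) = 1/(-20268 + (34/199 + (1/423)*(-801))) = 1/(-20268 + (34/199 - 89/47)) = 1/(-20268 - 16113/9353) = 1/(-189582717/9353) = -9353/189582717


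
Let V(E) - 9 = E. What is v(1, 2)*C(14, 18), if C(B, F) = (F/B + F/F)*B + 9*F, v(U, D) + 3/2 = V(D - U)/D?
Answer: 679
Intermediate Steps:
V(E) = 9 + E
v(U, D) = -3/2 + (9 + D - U)/D (v(U, D) = -3/2 + (9 + (D - U))/D = -3/2 + (9 + D - U)/D)
C(B, F) = 9*F + B*(1 + F/B) (C(B, F) = (F/B + 1)*B + 9*F = (1 + F/B)*B + 9*F = B*(1 + F/B) + 9*F = 9*F + B*(1 + F/B))
v(1, 2)*C(14, 18) = ((9 - 1*1 - 1/2*2)/2)*(14 + 10*18) = ((9 - 1 - 1)/2)*(14 + 180) = ((1/2)*7)*194 = (7/2)*194 = 679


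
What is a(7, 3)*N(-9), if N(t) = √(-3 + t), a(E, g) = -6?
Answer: -12*I*√3 ≈ -20.785*I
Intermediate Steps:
a(7, 3)*N(-9) = -6*√(-3 - 9) = -12*I*√3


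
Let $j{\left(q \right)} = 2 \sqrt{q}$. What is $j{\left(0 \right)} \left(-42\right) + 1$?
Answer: $1$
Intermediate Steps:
$j{\left(0 \right)} \left(-42\right) + 1 = 2 \sqrt{0} \left(-42\right) + 1 = 2 \cdot 0 \left(-42\right) + 1 = 0 \left(-42\right) + 1 = 0 + 1 = 1$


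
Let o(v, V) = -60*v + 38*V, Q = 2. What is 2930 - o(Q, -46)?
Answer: 4798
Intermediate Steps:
2930 - o(Q, -46) = 2930 - (-60*2 + 38*(-46)) = 2930 - (-120 - 1748) = 2930 - 1*(-1868) = 2930 + 1868 = 4798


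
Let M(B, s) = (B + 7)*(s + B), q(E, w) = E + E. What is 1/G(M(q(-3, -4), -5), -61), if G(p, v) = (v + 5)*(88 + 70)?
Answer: -1/8848 ≈ -0.00011302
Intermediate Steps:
q(E, w) = 2*E
M(B, s) = (7 + B)*(B + s)
G(p, v) = 790 + 158*v (G(p, v) = (5 + v)*158 = 790 + 158*v)
1/G(M(q(-3, -4), -5), -61) = 1/(790 + 158*(-61)) = 1/(790 - 9638) = 1/(-8848) = -1/8848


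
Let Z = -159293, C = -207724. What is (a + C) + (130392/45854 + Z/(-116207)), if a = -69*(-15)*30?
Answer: -470697403419003/2664277889 ≈ -1.7667e+5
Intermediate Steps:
a = 31050 (a = 1035*30 = 31050)
(a + C) + (130392/45854 + Z/(-116207)) = (31050 - 207724) + (130392/45854 - 159293/(-116207)) = -176674 + (130392*(1/45854) - 159293*(-1/116207)) = -176674 + (65196/22927 + 159293/116207) = -176674 + 11228342183/2664277889 = -470697403419003/2664277889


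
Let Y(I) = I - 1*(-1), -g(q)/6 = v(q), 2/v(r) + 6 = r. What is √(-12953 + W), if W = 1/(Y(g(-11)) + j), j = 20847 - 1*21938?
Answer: 3*I*√493532828842/18518 ≈ 113.81*I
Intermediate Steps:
v(r) = 2/(-6 + r)
g(q) = -12/(-6 + q)
Y(I) = 1 + I (Y(I) = I + 1 = 1 + I)
j = -1091 (j = 20847 - 21938 = -1091)
W = -17/18518 (W = 1/((1 - 12/(-6 - 11)) - 1091) = 1/((1 - 12/(-17)) - 1091) = 1/((1 - 12*(-1/17)) - 1091) = 1/((1 + 12/17) - 1091) = 1/(29/17 - 1091) = 1/(-18518/17) = -17/18518 ≈ -0.00091803)
√(-12953 + W) = √(-12953 - 17/18518) = √(-239863671/18518) = 3*I*√493532828842/18518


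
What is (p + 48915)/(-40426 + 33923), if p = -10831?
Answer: -38084/6503 ≈ -5.8564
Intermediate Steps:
(p + 48915)/(-40426 + 33923) = (-10831 + 48915)/(-40426 + 33923) = 38084/(-6503) = 38084*(-1/6503) = -38084/6503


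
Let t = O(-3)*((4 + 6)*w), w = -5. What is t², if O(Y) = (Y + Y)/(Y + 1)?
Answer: 22500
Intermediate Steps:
O(Y) = 2*Y/(1 + Y) (O(Y) = (2*Y)/(1 + Y) = 2*Y/(1 + Y))
t = -150 (t = (2*(-3)/(1 - 3))*((4 + 6)*(-5)) = (2*(-3)/(-2))*(10*(-5)) = (2*(-3)*(-½))*(-50) = 3*(-50) = -150)
t² = (-150)² = 22500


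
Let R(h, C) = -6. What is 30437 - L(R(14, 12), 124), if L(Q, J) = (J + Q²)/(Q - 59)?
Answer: 395713/13 ≈ 30439.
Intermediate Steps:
L(Q, J) = (J + Q²)/(-59 + Q)
30437 - L(R(14, 12), 124) = 30437 - (124 + (-6)²)/(-59 - 6) = 30437 - (124 + 36)/(-65) = 30437 - (-1)*160/65 = 30437 - 1*(-32/13) = 30437 + 32/13 = 395713/13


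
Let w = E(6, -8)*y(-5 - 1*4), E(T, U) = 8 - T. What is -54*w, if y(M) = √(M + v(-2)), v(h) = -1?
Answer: -108*I*√10 ≈ -341.53*I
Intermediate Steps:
y(M) = √(-1 + M) (y(M) = √(M - 1) = √(-1 + M))
w = 2*I*√10 (w = (8 - 1*6)*√(-1 + (-5 - 1*4)) = (8 - 6)*√(-1 + (-5 - 4)) = 2*√(-1 - 9) = 2*√(-10) = 2*(I*√10) = 2*I*√10 ≈ 6.3246*I)
-54*w = -108*I*√10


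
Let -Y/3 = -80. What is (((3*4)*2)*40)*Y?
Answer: 230400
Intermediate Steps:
Y = 240 (Y = -3*(-80) = 240)
(((3*4)*2)*40)*Y = (((3*4)*2)*40)*240 = ((12*2)*40)*240 = (24*40)*240 = 960*240 = 230400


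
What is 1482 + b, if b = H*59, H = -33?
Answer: -465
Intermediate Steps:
b = -1947 (b = -33*59 = -1947)
1482 + b = 1482 - 1947 = -465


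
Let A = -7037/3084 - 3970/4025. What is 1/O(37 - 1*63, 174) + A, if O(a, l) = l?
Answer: -78292393/23998660 ≈ -3.2624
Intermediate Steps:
A = -8113481/2482620 (A = -7037*1/3084 - 3970*1/4025 = -7037/3084 - 794/805 = -8113481/2482620 ≈ -3.2681)
1/O(37 - 1*63, 174) + A = 1/174 - 8113481/2482620 = -78292393/23998660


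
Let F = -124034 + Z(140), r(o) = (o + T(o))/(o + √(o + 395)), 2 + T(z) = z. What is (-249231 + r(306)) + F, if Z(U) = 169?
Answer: -6934698020/18587 - 122*√701/18587 ≈ -3.7309e+5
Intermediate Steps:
T(z) = -2 + z
r(o) = (-2 + 2*o)/(o + √(395 + o)) (r(o) = (o + (-2 + o))/(o + √(o + 395)) = (-2 + 2*o)/(o + √(395 + o)))
F = -123865 (F = -124034 + 169 = -123865)
(-249231 + r(306)) + F = (-249231 + 2*(-1 + 306)/(306 + √(395 + 306))) - 123865 = (-249231 + 2*305/(306 + √701)) - 123865 = (-249231 + 610/(306 + √701)) - 123865 = -373096 + 610/(306 + √701)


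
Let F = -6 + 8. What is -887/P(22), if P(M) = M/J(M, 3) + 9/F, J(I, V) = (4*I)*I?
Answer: -78056/397 ≈ -196.61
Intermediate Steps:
F = 2
J(I, V) = 4*I²
P(M) = 9/2 + 1/(4*M) (P(M) = M/((4*M²)) + 9/2 = M*(1/(4*M²)) + 9*(½) = 1/(4*M) + 9/2 = 9/2 + 1/(4*M))
-887/P(22) = -887*88/(1 + 18*22) = -887*88/(1 + 396) = -887/((¼)*(1/22)*397) = -887/397/88 = -887*88/397 = -78056/397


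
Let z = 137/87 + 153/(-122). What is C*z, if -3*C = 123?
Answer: -139523/10614 ≈ -13.145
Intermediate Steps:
C = -41 (C = -⅓*123 = -41)
z = 3403/10614 (z = 137*(1/87) + 153*(-1/122) = 137/87 - 153/122 = 3403/10614 ≈ 0.32061)
C*z = -41*3403/10614 = -139523/10614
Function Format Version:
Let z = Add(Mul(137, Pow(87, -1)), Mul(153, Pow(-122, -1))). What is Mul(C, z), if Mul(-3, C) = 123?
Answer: Rational(-139523, 10614) ≈ -13.145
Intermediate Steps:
C = -41 (C = Mul(Rational(-1, 3), 123) = -41)
z = Rational(3403, 10614) (z = Add(Mul(137, Rational(1, 87)), Mul(153, Rational(-1, 122))) = Add(Rational(137, 87), Rational(-153, 122)) = Rational(3403, 10614) ≈ 0.32061)
Mul(C, z) = Mul(-41, Rational(3403, 10614)) = Rational(-139523, 10614)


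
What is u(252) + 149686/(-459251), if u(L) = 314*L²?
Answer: 9157582358570/459251 ≈ 1.9940e+7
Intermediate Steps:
u(252) + 149686/(-459251) = 314*252² + 149686/(-459251) = 314*63504 + 149686*(-1/459251) = 19940256 - 149686/459251 = 9157582358570/459251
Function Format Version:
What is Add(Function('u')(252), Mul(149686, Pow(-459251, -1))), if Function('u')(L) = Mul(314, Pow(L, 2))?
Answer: Rational(9157582358570, 459251) ≈ 1.9940e+7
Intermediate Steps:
Add(Function('u')(252), Mul(149686, Pow(-459251, -1))) = Add(Mul(314, Pow(252, 2)), Mul(149686, Pow(-459251, -1))) = Add(Mul(314, 63504), Mul(149686, Rational(-1, 459251))) = Add(19940256, Rational(-149686, 459251)) = Rational(9157582358570, 459251)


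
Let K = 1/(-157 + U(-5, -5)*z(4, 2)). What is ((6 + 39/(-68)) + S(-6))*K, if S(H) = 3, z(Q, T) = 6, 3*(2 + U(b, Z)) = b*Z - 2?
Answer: -191/2788 ≈ -0.068508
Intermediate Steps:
U(b, Z) = -8/3 + Z*b/3 (U(b, Z) = -2 + (b*Z - 2)/3 = -2 + (Z*b - 2)/3 = -2 + (-2 + Z*b)/3 = -2 + (-2/3 + Z*b/3) = -8/3 + Z*b/3)
K = -1/123 (K = 1/(-157 + (-8/3 + (1/3)*(-5)*(-5))*6) = 1/(-157 + (-8/3 + 25/3)*6) = 1/(-157 + (17/3)*6) = 1/(-157 + 34) = 1/(-123) = -1/123 ≈ -0.0081301)
((6 + 39/(-68)) + S(-6))*K = ((6 + 39/(-68)) + 3)*(-1/123) = ((6 + 39*(-1/68)) + 3)*(-1/123) = ((6 - 39/68) + 3)*(-1/123) = (369/68 + 3)*(-1/123) = (573/68)*(-1/123) = -191/2788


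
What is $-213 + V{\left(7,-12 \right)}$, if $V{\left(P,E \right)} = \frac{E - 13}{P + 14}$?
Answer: $- \frac{4498}{21} \approx -214.19$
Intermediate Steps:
$V{\left(P,E \right)} = \frac{-13 + E}{14 + P}$
$-213 + V{\left(7,-12 \right)} = -213 + \frac{-13 - 12}{14 + 7} = -213 + \frac{1}{21} \left(-25\right) = -213 - \frac{25}{21} = - \frac{4498}{21}$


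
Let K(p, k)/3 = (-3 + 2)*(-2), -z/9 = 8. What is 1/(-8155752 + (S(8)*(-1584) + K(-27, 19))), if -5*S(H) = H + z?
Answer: -5/40880106 ≈ -1.2231e-7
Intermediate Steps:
z = -72 (z = -9*8 = -72)
S(H) = 72/5 - H/5 (S(H) = -(H - 72)/5 = -(-72 + H)/5 = 72/5 - H/5)
K(p, k) = 6 (K(p, k) = 3*((-3 + 2)*(-2)) = 3*(-1*(-2)) = 3*2 = 6)
1/(-8155752 + (S(8)*(-1584) + K(-27, 19))) = 1/(-8155752 + ((72/5 - ⅕*8)*(-1584) + 6)) = 1/(-8155752 + ((72/5 - 8/5)*(-1584) + 6)) = 1/(-8155752 + ((64/5)*(-1584) + 6)) = 1/(-8155752 + (-101376/5 + 6)) = 1/(-8155752 - 101346/5) = 1/(-40880106/5) = -5/40880106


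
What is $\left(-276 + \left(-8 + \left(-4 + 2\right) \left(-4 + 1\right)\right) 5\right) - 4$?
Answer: $-290$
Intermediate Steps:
$\left(-276 + \left(-8 + \left(-4 + 2\right) \left(-4 + 1\right)\right) 5\right) - 4 = \left(-276 + \left(-8 - -6\right) 5\right) - 4 = \left(-276 + \left(-8 + 6\right) 5\right) - 4 = \left(-276 - 10\right) - 4 = -286 - 4 = -290$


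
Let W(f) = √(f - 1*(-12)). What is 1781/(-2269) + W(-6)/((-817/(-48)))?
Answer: -1781/2269 + 48*√6/817 ≈ -0.64102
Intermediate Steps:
W(f) = √(12 + f) (W(f) = √(f + 12) = √(12 + f))
1781/(-2269) + W(-6)/((-817/(-48))) = 1781/(-2269) + √(12 - 6)/((-817/(-48))) = 1781*(-1/2269) + √6/((-817*(-1/48))) = -1781/2269 + √6/(817/48) = -1781/2269 + √6*(48/817) = -1781/2269 + 48*√6/817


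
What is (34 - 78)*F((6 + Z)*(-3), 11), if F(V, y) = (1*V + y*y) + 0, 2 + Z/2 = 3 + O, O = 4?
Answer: -3212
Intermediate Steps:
Z = 10 (Z = -4 + 2*(3 + 4) = -4 + 2*7 = -4 + 14 = 10)
F(V, y) = V + y² (F(V, y) = (V + y²) + 0 = V + y²)
(34 - 78)*F((6 + Z)*(-3), 11) = (34 - 78)*((6 + 10)*(-3) + 11²) = -44*(16*(-3) + 121) = -44*(-48 + 121) = -44*73 = -3212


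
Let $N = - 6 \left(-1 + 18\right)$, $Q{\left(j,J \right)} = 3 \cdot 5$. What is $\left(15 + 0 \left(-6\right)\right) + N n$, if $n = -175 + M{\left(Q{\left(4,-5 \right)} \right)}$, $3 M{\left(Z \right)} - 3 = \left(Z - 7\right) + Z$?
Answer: $16981$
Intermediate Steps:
$Q{\left(j,J \right)} = 15$
$N = -102$ ($N = \left(-6\right) 17 = -102$)
$M{\left(Z \right)} = - \frac{4}{3} + \frac{2 Z}{3}$ ($M{\left(Z \right)} = 1 + \frac{\left(Z - 7\right) + Z}{3} = 1 + \frac{\left(-7 + Z\right) + Z}{3} = 1 + \frac{-7 + 2 Z}{3} = 1 + \left(- \frac{7}{3} + \frac{2 Z}{3}\right) = - \frac{4}{3} + \frac{2 Z}{3}$)
$n = - \frac{499}{3}$ ($n = -175 + \left(- \frac{4}{3} + \frac{2}{3} \cdot 15\right) = -175 + \left(- \frac{4}{3} + 10\right) = -175 + \frac{26}{3} = - \frac{499}{3} \approx -166.33$)
$\left(15 + 0 \left(-6\right)\right) + N n = \left(15 + 0 \left(-6\right)\right) - -16966 = \left(15 + 0\right) + 16966 = 15 + 16966 = 16981$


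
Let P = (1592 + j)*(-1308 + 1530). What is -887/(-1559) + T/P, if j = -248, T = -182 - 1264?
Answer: 43733017/77525952 ≈ 0.56411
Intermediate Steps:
T = -1446
P = 298368 (P = (1592 - 248)*(-1308 + 1530) = 1344*222 = 298368)
-887/(-1559) + T/P = -887/(-1559) - 1446/298368 = -887*(-1/1559) - 1446*1/298368 = 887/1559 - 241/49728 = 43733017/77525952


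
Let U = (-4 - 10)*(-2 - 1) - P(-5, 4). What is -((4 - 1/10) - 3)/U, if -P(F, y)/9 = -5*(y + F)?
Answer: -3/290 ≈ -0.010345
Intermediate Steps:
P(F, y) = 45*F + 45*y (P(F, y) = -(-45)*(y + F) = -(-45)*(F + y) = -9*(-5*F - 5*y) = 45*F + 45*y)
U = 87 (U = (-4 - 10)*(-2 - 1) - (45*(-5) + 45*4) = -14*(-3) - (-225 + 180) = 42 - 1*(-45) = 42 + 45 = 87)
-((4 - 1/10) - 3)/U = -((4 - 1/10) - 3)/87 = -((4 - 1*⅒) - 3)/87 = -((4 - ⅒) - 3)/87 = -(39/10 - 3)/87 = -9/(10*87) = -1*3/290 = -3/290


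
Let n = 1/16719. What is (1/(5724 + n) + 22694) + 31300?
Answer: 5167201897377/95699557 ≈ 53994.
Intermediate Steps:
n = 1/16719 ≈ 5.9812e-5
(1/(5724 + n) + 22694) + 31300 = (1/(5724 + 1/16719) + 22694) + 31300 = (1/(95699557/16719) + 22694) + 31300 = (16719/95699557 + 22694) + 31300 = 2171805763277/95699557 + 31300 = 5167201897377/95699557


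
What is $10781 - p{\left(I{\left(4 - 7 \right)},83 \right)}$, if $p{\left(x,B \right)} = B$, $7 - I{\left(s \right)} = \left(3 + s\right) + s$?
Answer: $10698$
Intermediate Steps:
$I{\left(s \right)} = 4 - 2 s$ ($I{\left(s \right)} = 7 - \left(\left(3 + s\right) + s\right) = 7 - \left(3 + 2 s\right) = 4 - 2 s$)
$10781 - p{\left(I{\left(4 - 7 \right)},83 \right)} = 10781 - 83 = 10698$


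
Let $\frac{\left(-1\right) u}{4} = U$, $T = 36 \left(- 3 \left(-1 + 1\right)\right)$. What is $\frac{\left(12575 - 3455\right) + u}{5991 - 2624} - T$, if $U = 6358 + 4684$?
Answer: $- \frac{2696}{259} \approx -10.409$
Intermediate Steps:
$T = 0$ ($T = 36 \left(\left(-3\right) 0\right) = 36 \cdot 0 = 0$)
$U = 11042$
$u = -44168$ ($u = \left(-4\right) 11042 = -44168$)
$\frac{\left(12575 - 3455\right) + u}{5991 - 2624} - T = \frac{\left(12575 - 3455\right) - 44168}{5991 - 2624} - 0 = \frac{9120 - 44168}{3367} + 0 = \left(-35048\right) \frac{1}{3367} + 0 = - \frac{2696}{259} + 0 = - \frac{2696}{259}$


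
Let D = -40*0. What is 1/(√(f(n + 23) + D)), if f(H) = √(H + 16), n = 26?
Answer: 65^(¾)/65 ≈ 0.35219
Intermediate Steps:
f(H) = √(16 + H)
D = 0
1/(√(f(n + 23) + D)) = 1/(√(√(16 + (26 + 23)) + 0)) = 1/(√(√(16 + 49) + 0)) = 1/(√(√65 + 0)) = 1/(√(√65)) = 1/(65^(¼)) = 65^(¾)/65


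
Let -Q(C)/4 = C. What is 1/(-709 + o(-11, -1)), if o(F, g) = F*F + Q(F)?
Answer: -1/544 ≈ -0.0018382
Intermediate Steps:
Q(C) = -4*C
o(F, g) = F**2 - 4*F (o(F, g) = F*F - 4*F = F**2 - 4*F)
1/(-709 + o(-11, -1)) = 1/(-709 - 11*(-4 - 11)) = 1/(-709 - 11*(-15)) = 1/(-709 + 165) = 1/(-544) = -1/544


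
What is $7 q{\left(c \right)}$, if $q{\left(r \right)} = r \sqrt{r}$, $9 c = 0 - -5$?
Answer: $\frac{35 \sqrt{5}}{27} \approx 2.8986$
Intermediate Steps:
$c = \frac{5}{9}$ ($c = \frac{0 - -5}{9} = \frac{0 + 5}{9} = \frac{1}{9} \cdot 5 = \frac{5}{9} \approx 0.55556$)
$q{\left(r \right)} = r^{\frac{3}{2}}$
$7 q{\left(c \right)} = 7 \left(\frac{5}{9}\right)^{\frac{3}{2}} = 7 \frac{5 \sqrt{5}}{27} = \frac{35 \sqrt{5}}{27}$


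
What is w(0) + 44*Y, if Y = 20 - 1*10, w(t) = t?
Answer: 440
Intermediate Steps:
Y = 10 (Y = 20 - 10 = 10)
w(0) + 44*Y = 0 + 44*10 = 0 + 440 = 440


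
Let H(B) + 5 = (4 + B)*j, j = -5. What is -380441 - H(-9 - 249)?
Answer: -381706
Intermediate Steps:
H(B) = -25 - 5*B (H(B) = -5 + (4 + B)*(-5) = -5 + (-20 - 5*B) = -25 - 5*B)
-380441 - H(-9 - 249) = -380441 - (-25 - 5*(-9 - 249)) = -380441 - (-25 - 5*(-258)) = -380441 - (-25 + 1290) = -380441 - 1*1265 = -380441 - 1265 = -381706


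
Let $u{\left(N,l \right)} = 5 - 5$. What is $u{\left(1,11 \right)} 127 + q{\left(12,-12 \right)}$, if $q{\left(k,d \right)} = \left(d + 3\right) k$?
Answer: $-108$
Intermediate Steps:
$u{\left(N,l \right)} = 0$ ($u{\left(N,l \right)} = 5 - 5 = 0$)
$q{\left(k,d \right)} = k \left(3 + d\right)$ ($q{\left(k,d \right)} = \left(3 + d\right) k = k \left(3 + d\right)$)
$u{\left(1,11 \right)} 127 + q{\left(12,-12 \right)} = 0 \cdot 127 + 12 \left(3 - 12\right) = 0 + 12 \left(-9\right) = 0 - 108 = -108$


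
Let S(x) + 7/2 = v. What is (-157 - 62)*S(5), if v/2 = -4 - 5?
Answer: 9417/2 ≈ 4708.5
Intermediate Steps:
v = -18 (v = 2*(-4 - 5) = 2*(-9) = -18)
S(x) = -43/2 (S(x) = -7/2 - 18 = -43/2)
(-157 - 62)*S(5) = (-157 - 62)*(-43/2) = -219*(-43/2) = 9417/2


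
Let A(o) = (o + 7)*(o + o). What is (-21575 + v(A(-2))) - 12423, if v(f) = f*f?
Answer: -33598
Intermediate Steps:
A(o) = 2*o*(7 + o) (A(o) = (7 + o)*(2*o) = 2*o*(7 + o))
v(f) = f²
(-21575 + v(A(-2))) - 12423 = (-21575 + (2*(-2)*(7 - 2))²) - 12423 = (-21575 + (2*(-2)*5)²) - 12423 = (-21575 + (-20)²) - 12423 = (-21575 + 400) - 12423 = -21175 - 12423 = -33598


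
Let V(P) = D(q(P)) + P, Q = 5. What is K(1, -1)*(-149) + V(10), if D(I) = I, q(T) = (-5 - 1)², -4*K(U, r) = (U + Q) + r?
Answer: 929/4 ≈ 232.25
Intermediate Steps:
K(U, r) = -5/4 - U/4 - r/4 (K(U, r) = -((U + 5) + r)/4 = -((5 + U) + r)/4 = -(5 + U + r)/4 = -5/4 - U/4 - r/4)
q(T) = 36 (q(T) = (-6)² = 36)
V(P) = 36 + P
K(1, -1)*(-149) + V(10) = (-5/4 - ¼*1 - ¼*(-1))*(-149) + (36 + 10) = (-5/4 - ¼ + ¼)*(-149) + 46 = -5/4*(-149) + 46 = 745/4 + 46 = 929/4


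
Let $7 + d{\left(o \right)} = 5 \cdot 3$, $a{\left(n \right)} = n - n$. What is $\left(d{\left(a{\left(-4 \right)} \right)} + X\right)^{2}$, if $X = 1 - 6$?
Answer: $9$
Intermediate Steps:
$a{\left(n \right)} = 0$
$X = -5$
$d{\left(o \right)} = 8$ ($d{\left(o \right)} = -7 + 5 \cdot 3 = -7 + 15 = 8$)
$\left(d{\left(a{\left(-4 \right)} \right)} + X\right)^{2} = \left(8 - 5\right)^{2} = 3^{2} = 9$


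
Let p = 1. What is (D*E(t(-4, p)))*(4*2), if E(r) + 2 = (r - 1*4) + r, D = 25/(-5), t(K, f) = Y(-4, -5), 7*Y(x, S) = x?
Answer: 2000/7 ≈ 285.71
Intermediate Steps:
Y(x, S) = x/7
t(K, f) = -4/7 (t(K, f) = (1/7)*(-4) = -4/7)
D = -5 (D = 25*(-1/5) = -5)
E(r) = -6 + 2*r (E(r) = -2 + ((r - 1*4) + r) = -2 + ((r - 4) + r) = -2 + ((-4 + r) + r) = -2 + (-4 + 2*r) = -6 + 2*r)
(D*E(t(-4, p)))*(4*2) = (-5*(-6 + 2*(-4/7)))*(4*2) = -5*(-6 - 8/7)*8 = -5*(-50/7)*8 = (250/7)*8 = 2000/7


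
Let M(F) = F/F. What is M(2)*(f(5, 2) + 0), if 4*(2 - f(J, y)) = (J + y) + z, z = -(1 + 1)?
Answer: ¾ ≈ 0.75000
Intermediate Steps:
z = -2 (z = -1*2 = -2)
f(J, y) = 5/2 - J/4 - y/4 (f(J, y) = 2 - ((J + y) - 2)/4 = 2 - (-2 + J + y)/4 = 2 + (½ - J/4 - y/4) = 5/2 - J/4 - y/4)
M(F) = 1
M(2)*(f(5, 2) + 0) = 1*((5/2 - ¼*5 - ¼*2) + 0) = 1*((5/2 - 5/4 - ½) + 0) = 1*(¾ + 0) = 1*(¾) = ¾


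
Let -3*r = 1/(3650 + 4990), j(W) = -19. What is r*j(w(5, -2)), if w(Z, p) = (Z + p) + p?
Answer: 19/25920 ≈ 0.00073302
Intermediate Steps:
w(Z, p) = Z + 2*p
r = -1/25920 (r = -1/(3*(3650 + 4990)) = -⅓/8640 = -⅓*1/8640 = -1/25920 ≈ -3.8580e-5)
r*j(w(5, -2)) = -1/25920*(-19) = 19/25920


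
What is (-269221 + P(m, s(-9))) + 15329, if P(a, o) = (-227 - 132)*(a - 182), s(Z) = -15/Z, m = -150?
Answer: -134704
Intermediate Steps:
P(a, o) = 65338 - 359*a (P(a, o) = -359*(-182 + a) = 65338 - 359*a)
(-269221 + P(m, s(-9))) + 15329 = (-269221 + (65338 - 359*(-150))) + 15329 = (-269221 + (65338 + 53850)) + 15329 = (-269221 + 119188) + 15329 = -150033 + 15329 = -134704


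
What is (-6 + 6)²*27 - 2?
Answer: -2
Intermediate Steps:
(-6 + 6)²*27 - 2 = 0²*27 - 2 = 0*27 - 2 = 0 - 2 = -2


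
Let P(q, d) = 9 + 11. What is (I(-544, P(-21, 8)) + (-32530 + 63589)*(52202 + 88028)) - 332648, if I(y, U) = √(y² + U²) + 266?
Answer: 4355071188 + 4*√18521 ≈ 4.3551e+9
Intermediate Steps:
P(q, d) = 20
I(y, U) = 266 + √(U² + y²) (I(y, U) = √(U² + y²) + 266 = 266 + √(U² + y²))
(I(-544, P(-21, 8)) + (-32530 + 63589)*(52202 + 88028)) - 332648 = ((266 + √(20² + (-544)²)) + (-32530 + 63589)*(52202 + 88028)) - 332648 = ((266 + √(400 + 295936)) + 31059*140230) - 332648 = ((266 + √296336) + 4355403570) - 332648 = ((266 + 4*√18521) + 4355403570) - 332648 = (4355403836 + 4*√18521) - 332648 = 4355071188 + 4*√18521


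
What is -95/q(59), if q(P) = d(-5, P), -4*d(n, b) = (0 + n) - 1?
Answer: -190/3 ≈ -63.333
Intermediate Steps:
d(n, b) = 1/4 - n/4 (d(n, b) = -((0 + n) - 1)/4 = -(n - 1)/4 = -(-1 + n)/4 = 1/4 - n/4)
q(P) = 3/2 (q(P) = 1/4 - 1/4*(-5) = 1/4 + 5/4 = 3/2)
-95/q(59) = -95/3/2 = -95*2/3 = -190/3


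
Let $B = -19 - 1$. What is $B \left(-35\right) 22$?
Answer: $15400$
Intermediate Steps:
$B = -20$
$B \left(-35\right) 22 = \left(-20\right) \left(-35\right) 22 = 700 \cdot 22 = 15400$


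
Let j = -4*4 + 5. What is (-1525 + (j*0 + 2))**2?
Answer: 2319529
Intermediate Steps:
j = -11 (j = -16 + 5 = -11)
(-1525 + (j*0 + 2))**2 = (-1525 + (-11*0 + 2))**2 = (-1525 + (0 + 2))**2 = (-1525 + 2)**2 = (-1523)**2 = 2319529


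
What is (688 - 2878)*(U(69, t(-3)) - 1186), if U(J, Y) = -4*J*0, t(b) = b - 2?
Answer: 2597340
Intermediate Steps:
t(b) = -2 + b
U(J, Y) = 0
(688 - 2878)*(U(69, t(-3)) - 1186) = (688 - 2878)*(0 - 1186) = -2190*(-1186) = 2597340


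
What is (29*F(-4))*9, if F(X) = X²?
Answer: 4176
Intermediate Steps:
(29*F(-4))*9 = (29*(-4)²)*9 = (29*16)*9 = 464*9 = 4176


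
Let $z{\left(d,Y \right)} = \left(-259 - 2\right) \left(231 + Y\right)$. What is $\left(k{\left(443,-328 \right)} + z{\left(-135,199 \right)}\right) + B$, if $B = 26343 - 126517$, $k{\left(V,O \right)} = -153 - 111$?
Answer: $-212668$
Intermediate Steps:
$k{\left(V,O \right)} = -264$ ($k{\left(V,O \right)} = -153 - 111 = -264$)
$z{\left(d,Y \right)} = -60291 - 261 Y$ ($z{\left(d,Y \right)} = - 261 \left(231 + Y\right) = -60291 - 261 Y$)
$B = -100174$
$\left(k{\left(443,-328 \right)} + z{\left(-135,199 \right)}\right) + B = \left(-264 - 112230\right) - 100174 = -112494 - 100174 = -212668$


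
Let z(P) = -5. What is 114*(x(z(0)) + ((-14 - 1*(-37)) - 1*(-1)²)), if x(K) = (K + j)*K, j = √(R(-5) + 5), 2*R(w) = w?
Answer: 5358 - 285*√10 ≈ 4456.8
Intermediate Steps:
R(w) = w/2
j = √10/2 (j = √((½)*(-5) + 5) = √(-5/2 + 5) = √(5/2) = √10/2 ≈ 1.5811)
x(K) = K*(K + √10/2) (x(K) = (K + √10/2)*K = K*(K + √10/2))
114*(x(z(0)) + ((-14 - 1*(-37)) - 1*(-1)²)) = 114*((½)*(-5)*(√10 + 2*(-5)) + ((-14 - 1*(-37)) - 1*(-1)²)) = 114*((½)*(-5)*(√10 - 10) + ((-14 + 37) - 1*1)) = 114*((½)*(-5)*(-10 + √10) + (23 - 1)) = 114*((25 - 5*√10/2) + 22) = 114*(47 - 5*√10/2) = 5358 - 285*√10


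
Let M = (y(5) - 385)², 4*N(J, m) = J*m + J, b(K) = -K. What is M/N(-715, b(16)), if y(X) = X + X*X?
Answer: 20164/429 ≈ 47.002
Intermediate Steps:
N(J, m) = J/4 + J*m/4 (N(J, m) = (J*m + J)/4 = (J + J*m)/4 = J/4 + J*m/4)
y(X) = X + X²
M = 126025 (M = (5*(1 + 5) - 385)² = (5*6 - 385)² = (30 - 385)² = (-355)² = 126025)
M/N(-715, b(16)) = 126025/(((¼)*(-715)*(1 - 1*16))) = 126025/(((¼)*(-715)*(1 - 16))) = 126025/(((¼)*(-715)*(-15))) = 126025/(10725/4) = 126025*(4/10725) = 20164/429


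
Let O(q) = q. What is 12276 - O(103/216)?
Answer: 2651513/216 ≈ 12276.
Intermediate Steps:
12276 - O(103/216) = 12276 - 103/216 = 2651513/216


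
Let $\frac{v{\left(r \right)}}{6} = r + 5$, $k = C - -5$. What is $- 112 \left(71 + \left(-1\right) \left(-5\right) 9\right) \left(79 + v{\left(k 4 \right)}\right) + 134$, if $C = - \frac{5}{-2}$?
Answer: $-3754554$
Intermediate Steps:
$C = \frac{5}{2}$ ($C = \left(-5\right) \left(- \frac{1}{2}\right) = \frac{5}{2} \approx 2.5$)
$k = \frac{15}{2}$ ($k = \frac{5}{2} - -5 = \frac{5}{2} + 5 = \frac{15}{2} \approx 7.5$)
$v{\left(r \right)} = 30 + 6 r$ ($v{\left(r \right)} = 6 \left(r + 5\right) = 6 \left(5 + r\right) = 30 + 6 r$)
$- 112 \left(71 + \left(-1\right) \left(-5\right) 9\right) \left(79 + v{\left(k 4 \right)}\right) + 134 = - 112 \left(71 + \left(-1\right) \left(-5\right) 9\right) \left(79 + \left(30 + 6 \cdot \frac{15}{2} \cdot 4\right)\right) + 134 = - 112 \left(71 + 5 \cdot 9\right) \left(79 + \left(30 + 6 \cdot 30\right)\right) + 134 = - 112 \left(71 + 45\right) \left(79 + \left(30 + 180\right)\right) + 134 = - 112 \cdot 116 \left(79 + 210\right) + 134 = - 112 \cdot 116 \cdot 289 + 134 = \left(-112\right) 33524 + 134 = -3754688 + 134 = -3754554$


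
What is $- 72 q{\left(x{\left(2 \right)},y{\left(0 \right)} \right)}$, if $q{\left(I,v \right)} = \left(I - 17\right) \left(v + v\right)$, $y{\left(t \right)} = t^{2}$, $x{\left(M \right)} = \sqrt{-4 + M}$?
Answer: $0$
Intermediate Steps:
$q{\left(I,v \right)} = 2 v \left(-17 + I\right)$ ($q{\left(I,v \right)} = \left(-17 + I\right) 2 v = 2 v \left(-17 + I\right)$)
$- 72 q{\left(x{\left(2 \right)},y{\left(0 \right)} \right)} = - 72 \cdot 2 \cdot 0^{2} \left(-17 + \sqrt{-4 + 2}\right) = - 72 \cdot 2 \cdot 0 \left(-17 + \sqrt{-2}\right) = - 72 \cdot 2 \cdot 0 \left(-17 + i \sqrt{2}\right) = \left(-72\right) 0 = 0$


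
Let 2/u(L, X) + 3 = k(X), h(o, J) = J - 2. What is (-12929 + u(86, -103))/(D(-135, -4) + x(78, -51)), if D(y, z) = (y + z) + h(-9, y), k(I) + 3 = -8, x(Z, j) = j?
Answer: 30168/763 ≈ 39.539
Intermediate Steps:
h(o, J) = -2 + J
k(I) = -11 (k(I) = -3 - 8 = -11)
u(L, X) = -⅐ (u(L, X) = 2/(-3 - 11) = 2/(-14) = 2*(-1/14) = -⅐)
D(y, z) = -2 + z + 2*y (D(y, z) = (y + z) + (-2 + y) = -2 + z + 2*y)
(-12929 + u(86, -103))/(D(-135, -4) + x(78, -51)) = (-12929 - ⅐)/((-2 - 4 + 2*(-135)) - 51) = -90504/(7*((-2 - 4 - 270) - 51)) = -90504/(7*(-276 - 51)) = -90504/7/(-327) = -90504/7*(-1/327) = 30168/763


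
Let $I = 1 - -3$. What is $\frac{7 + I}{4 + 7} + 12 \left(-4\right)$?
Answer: $-47$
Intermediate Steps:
$I = 4$ ($I = 1 + 3 = 4$)
$\frac{7 + I}{4 + 7} + 12 \left(-4\right) = \frac{7 + 4}{4 + 7} + 12 \left(-4\right) = \frac{11}{11} - 48 = 11 \cdot \frac{1}{11} - 48 = 1 - 48 = -47$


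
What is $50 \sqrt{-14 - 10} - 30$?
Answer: $-30 + 100 i \sqrt{6} \approx -30.0 + 244.95 i$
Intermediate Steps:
$50 \sqrt{-14 - 10} - 30 = 50 \sqrt{-24} - 30 = 50 \cdot 2 i \sqrt{6} - 30 = 100 i \sqrt{6} - 30 = -30 + 100 i \sqrt{6}$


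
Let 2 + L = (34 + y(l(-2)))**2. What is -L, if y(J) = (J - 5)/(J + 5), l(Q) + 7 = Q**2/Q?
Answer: -5617/4 ≈ -1404.3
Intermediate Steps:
l(Q) = -7 + Q (l(Q) = -7 + Q**2/Q = -7 + Q)
y(J) = (-5 + J)/(5 + J)
L = 5617/4 (L = -2 + (34 + (-5 + (-7 - 2))/(5 + (-7 - 2)))**2 = -2 + (34 + (-5 - 9)/(5 - 9))**2 = -2 + (34 - 14/(-4))**2 = -2 + (34 - 1/4*(-14))**2 = -2 + (34 + 7/2)**2 = -2 + (75/2)**2 = -2 + 5625/4 = 5617/4 ≈ 1404.3)
-L = -1*5617/4 = -5617/4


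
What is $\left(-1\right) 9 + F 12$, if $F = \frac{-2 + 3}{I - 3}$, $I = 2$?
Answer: $-21$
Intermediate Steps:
$F = -1$ ($F = \frac{-2 + 3}{2 - 3} = 1 \frac{1}{-1} = 1 \left(-1\right) = -1$)
$\left(-1\right) 9 + F 12 = \left(-1\right) 9 - 12 = -9 - 12 = -21$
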